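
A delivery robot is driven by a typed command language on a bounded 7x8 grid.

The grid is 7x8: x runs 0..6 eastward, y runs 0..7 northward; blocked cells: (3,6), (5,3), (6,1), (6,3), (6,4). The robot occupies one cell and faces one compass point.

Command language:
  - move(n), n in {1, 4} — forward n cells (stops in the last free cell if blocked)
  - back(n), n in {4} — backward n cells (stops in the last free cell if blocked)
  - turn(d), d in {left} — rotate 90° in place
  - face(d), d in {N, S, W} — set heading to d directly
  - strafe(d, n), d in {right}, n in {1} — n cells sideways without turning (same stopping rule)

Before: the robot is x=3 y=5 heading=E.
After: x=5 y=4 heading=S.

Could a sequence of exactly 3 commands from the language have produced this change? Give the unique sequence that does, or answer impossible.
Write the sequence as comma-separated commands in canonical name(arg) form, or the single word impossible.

key: position moved to (5,4) AND the heading swung to S — translation plus rotation needed
initial: x=3 y=5 heading=E
step 1 (strafe(right, 1)): x=3 y=4 heading=E
step 2 (move(4)): x=5 y=4 heading=E
step 3 (face(S)): x=5 y=4 heading=S
uniquely the one of 512 3-step routes that fits.

strafe(right, 1), move(4), face(S)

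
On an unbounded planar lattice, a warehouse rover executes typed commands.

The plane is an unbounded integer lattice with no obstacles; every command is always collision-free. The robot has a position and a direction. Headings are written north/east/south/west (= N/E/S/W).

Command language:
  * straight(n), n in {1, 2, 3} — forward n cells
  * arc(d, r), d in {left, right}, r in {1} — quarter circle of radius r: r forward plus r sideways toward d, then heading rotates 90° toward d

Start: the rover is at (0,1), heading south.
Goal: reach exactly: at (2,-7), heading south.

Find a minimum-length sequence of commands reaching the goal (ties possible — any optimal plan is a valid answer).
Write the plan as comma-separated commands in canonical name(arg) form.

from: at (0,1), heading south
[1] after straight(3): at (0,-2), heading south
[2] after straight(3): at (0,-5), heading south
[3] after arc(left, 1): at (1,-6), heading east
[4] after arc(right, 1): at (2,-7), heading south
no 3-step plan works, so 4 is optimal.

straight(3), straight(3), arc(left, 1), arc(right, 1)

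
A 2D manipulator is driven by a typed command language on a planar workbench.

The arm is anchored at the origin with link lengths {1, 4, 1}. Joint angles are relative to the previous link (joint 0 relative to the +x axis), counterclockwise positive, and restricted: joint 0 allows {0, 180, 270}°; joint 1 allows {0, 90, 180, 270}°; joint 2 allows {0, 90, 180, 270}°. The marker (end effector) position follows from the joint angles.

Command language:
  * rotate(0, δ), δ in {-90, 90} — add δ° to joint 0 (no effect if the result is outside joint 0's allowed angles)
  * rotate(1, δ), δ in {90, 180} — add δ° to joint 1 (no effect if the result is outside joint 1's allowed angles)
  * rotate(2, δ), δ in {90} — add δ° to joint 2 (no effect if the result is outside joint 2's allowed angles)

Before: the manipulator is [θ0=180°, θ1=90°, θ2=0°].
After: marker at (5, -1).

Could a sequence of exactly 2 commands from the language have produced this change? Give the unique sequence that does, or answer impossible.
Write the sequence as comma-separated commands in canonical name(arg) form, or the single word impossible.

rotate(0, -90), rotate(0, 90)

key: order matters: swapping rotate(0, -90) and rotate(0, 90) lands elsewhere
begin: [θ0=180°, θ1=90°, θ2=0°]
1. rotate(0, -90) → [θ0=180°, θ1=90°, θ2=0°]
2. rotate(0, 90) → [θ0=270°, θ1=90°, θ2=0°]
no other 2-command option fits: unique.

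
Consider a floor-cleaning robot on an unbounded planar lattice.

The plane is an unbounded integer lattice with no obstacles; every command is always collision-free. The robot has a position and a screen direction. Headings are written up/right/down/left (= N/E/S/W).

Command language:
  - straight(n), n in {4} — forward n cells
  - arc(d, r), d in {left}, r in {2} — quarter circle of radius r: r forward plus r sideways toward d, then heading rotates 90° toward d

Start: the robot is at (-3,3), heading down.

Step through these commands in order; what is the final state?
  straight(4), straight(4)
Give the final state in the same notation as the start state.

at (-3,-5), heading down

from: at (-3,3), heading down
[1] after straight(4): at (-3,-1), heading down
[2] after straight(4): at (-3,-5), heading down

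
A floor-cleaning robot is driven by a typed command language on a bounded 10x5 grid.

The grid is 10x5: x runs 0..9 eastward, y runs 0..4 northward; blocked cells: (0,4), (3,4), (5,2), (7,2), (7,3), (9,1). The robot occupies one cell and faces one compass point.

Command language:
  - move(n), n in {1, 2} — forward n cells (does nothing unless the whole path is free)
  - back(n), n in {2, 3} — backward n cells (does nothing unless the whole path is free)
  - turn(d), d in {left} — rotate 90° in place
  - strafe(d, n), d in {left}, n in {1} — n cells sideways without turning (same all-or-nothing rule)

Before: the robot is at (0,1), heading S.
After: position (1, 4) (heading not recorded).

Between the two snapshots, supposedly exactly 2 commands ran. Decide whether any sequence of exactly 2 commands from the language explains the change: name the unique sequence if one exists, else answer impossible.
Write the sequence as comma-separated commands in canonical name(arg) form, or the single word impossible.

strafe(left, 1), back(3)

key: running back(3) before strafe(left, 1) would end elsewhere — order is forced
start: at (0,1), heading S
[1] after strafe(left, 1): at (1,1), heading S
[2] after back(3): at (1,4), heading S
no other 2-command option fits: unique.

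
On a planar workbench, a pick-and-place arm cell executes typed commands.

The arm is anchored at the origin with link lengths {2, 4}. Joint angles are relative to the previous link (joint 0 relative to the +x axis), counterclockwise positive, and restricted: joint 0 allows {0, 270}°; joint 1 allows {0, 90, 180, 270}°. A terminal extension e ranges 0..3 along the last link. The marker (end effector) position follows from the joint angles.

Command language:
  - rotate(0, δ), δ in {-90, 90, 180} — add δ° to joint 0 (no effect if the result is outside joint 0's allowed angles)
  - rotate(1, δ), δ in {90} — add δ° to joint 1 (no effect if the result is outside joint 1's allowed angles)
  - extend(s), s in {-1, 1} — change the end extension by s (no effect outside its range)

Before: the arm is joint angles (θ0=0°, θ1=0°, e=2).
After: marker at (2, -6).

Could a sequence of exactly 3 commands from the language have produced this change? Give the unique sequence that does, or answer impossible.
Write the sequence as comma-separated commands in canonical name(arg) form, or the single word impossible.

t0: joint angles (θ0=0°, θ1=0°, e=2)
1. rotate(1, 90) → joint angles (θ0=0°, θ1=90°, e=2)
2. rotate(1, 90) → joint angles (θ0=0°, θ1=180°, e=2)
3. rotate(1, 90) → joint angles (θ0=0°, θ1=270°, e=2)
no other 3-command option fits: unique.

rotate(1, 90), rotate(1, 90), rotate(1, 90)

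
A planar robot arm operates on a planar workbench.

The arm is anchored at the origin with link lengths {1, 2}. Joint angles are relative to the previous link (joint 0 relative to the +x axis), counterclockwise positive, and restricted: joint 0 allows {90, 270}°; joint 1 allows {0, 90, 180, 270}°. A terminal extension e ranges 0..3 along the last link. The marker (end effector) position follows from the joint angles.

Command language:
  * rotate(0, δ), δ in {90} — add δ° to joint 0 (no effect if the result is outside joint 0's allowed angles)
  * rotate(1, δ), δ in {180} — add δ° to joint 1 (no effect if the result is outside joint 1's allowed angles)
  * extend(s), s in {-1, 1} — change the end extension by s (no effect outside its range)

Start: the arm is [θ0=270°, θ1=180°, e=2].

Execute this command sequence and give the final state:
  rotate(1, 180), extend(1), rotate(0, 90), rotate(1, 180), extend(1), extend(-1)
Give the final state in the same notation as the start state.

start: [θ0=270°, θ1=180°, e=2]
step 1 (rotate(1, 180)): [θ0=270°, θ1=0°, e=2]
step 2 (extend(1)): [θ0=270°, θ1=0°, e=3]
step 3 (rotate(0, 90)): [θ0=270°, θ1=0°, e=3]
step 4 (rotate(1, 180)): [θ0=270°, θ1=180°, e=3]
step 5 (extend(1)): [θ0=270°, θ1=180°, e=3]
step 6 (extend(-1)): [θ0=270°, θ1=180°, e=2]

[θ0=270°, θ1=180°, e=2]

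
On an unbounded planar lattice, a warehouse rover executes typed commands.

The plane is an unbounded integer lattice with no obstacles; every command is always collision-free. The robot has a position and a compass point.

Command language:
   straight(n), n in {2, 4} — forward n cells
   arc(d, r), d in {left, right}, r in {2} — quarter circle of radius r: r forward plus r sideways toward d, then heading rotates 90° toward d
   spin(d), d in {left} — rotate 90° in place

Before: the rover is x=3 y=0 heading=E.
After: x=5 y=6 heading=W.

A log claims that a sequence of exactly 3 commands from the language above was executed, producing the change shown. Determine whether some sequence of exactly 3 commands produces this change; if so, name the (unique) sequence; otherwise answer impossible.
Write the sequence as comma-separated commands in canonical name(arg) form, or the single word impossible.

arc(left, 2), straight(4), spin(left)

key: cell and facing (now W) both changed — the 3 commands mix motion and turning
start: x=3 y=0 heading=E
step 1 (arc(left, 2)): x=5 y=2 heading=N
step 2 (straight(4)): x=5 y=6 heading=N
step 3 (spin(left)): x=5 y=6 heading=W
no rival 3-sequence matches.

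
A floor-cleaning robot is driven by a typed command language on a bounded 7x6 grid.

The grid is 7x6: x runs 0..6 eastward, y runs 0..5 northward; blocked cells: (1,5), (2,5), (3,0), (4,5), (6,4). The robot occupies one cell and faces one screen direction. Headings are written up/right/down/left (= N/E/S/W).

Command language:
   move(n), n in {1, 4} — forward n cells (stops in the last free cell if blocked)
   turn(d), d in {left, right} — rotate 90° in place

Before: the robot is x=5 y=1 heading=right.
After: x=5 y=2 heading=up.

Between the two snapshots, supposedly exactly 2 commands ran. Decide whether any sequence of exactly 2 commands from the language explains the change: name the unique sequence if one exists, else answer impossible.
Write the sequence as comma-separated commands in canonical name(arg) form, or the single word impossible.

turn(left), move(1)

key: running move(1) before turn(left) would end elsewhere — order is forced
begin: x=5 y=1 heading=right
1. turn(left) → x=5 y=1 heading=up
2. move(1) → x=5 y=2 heading=up
no other 2-command option fits: unique.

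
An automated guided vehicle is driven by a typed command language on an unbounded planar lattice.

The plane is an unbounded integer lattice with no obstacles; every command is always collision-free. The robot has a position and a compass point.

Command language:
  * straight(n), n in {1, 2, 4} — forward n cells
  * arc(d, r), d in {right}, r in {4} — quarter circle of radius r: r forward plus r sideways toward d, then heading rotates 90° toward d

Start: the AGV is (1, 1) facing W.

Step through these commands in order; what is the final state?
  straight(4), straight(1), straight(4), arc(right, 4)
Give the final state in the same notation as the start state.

from: (1, 1) facing W
[1] after straight(4): (-3, 1) facing W
[2] after straight(1): (-4, 1) facing W
[3] after straight(4): (-8, 1) facing W
[4] after arc(right, 4): (-12, 5) facing N

(-12, 5) facing N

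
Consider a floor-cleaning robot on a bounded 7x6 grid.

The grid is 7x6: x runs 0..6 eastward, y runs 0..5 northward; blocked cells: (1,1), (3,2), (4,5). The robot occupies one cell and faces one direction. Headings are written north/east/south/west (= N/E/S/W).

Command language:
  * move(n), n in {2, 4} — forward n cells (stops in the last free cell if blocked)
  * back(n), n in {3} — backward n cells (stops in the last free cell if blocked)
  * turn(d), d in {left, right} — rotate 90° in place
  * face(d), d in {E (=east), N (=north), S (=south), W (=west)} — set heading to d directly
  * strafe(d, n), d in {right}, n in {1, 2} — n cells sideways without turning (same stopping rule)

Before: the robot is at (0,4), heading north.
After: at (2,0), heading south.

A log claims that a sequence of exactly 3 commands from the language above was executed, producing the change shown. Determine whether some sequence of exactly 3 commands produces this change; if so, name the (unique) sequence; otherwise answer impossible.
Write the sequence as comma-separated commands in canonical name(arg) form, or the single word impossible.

strafe(right, 2), face(S), move(4)

key: order matters: swapping strafe(right, 2) and move(4) lands elsewhere
start: at (0,4), heading north
1. strafe(right, 2) → at (2,4), heading north
2. face(S) → at (2,4), heading south
3. move(4) → at (2,0), heading south
no other 3-command option fits: unique.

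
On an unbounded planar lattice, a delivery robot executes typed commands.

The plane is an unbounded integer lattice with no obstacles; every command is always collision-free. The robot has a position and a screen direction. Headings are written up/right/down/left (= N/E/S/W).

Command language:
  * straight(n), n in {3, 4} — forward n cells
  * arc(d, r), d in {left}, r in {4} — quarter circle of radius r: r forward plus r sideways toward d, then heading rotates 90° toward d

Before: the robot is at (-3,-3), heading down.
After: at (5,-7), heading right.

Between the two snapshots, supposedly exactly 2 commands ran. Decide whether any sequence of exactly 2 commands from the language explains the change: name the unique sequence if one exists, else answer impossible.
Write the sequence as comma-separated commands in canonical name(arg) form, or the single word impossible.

arc(left, 4), straight(4)

key: position moved to (5,-7) AND the heading swung to E — translation plus rotation needed
begin: at (-3,-3), heading down
step 1 (arc(left, 4)): at (1,-7), heading right
step 2 (straight(4)): at (5,-7), heading right
no rival 2-sequence matches.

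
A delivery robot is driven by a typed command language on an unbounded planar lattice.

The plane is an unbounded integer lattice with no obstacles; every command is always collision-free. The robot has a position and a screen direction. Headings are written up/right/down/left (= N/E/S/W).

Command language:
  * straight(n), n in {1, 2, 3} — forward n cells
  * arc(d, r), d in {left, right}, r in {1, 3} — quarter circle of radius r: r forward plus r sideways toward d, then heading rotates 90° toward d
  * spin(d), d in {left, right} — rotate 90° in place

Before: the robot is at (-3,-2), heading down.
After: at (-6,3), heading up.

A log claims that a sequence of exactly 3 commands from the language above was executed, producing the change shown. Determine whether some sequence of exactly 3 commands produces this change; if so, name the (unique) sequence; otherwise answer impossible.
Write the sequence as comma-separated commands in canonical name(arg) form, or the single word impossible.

key: position moved to (-6,3) AND the heading swung to N — translation plus rotation needed
start: at (-3,-2), heading down
[1] after spin(right): at (-3,-2), heading left
[2] after arc(right, 3): at (-6,1), heading up
[3] after straight(2): at (-6,3), heading up
no rival 3-sequence matches.

spin(right), arc(right, 3), straight(2)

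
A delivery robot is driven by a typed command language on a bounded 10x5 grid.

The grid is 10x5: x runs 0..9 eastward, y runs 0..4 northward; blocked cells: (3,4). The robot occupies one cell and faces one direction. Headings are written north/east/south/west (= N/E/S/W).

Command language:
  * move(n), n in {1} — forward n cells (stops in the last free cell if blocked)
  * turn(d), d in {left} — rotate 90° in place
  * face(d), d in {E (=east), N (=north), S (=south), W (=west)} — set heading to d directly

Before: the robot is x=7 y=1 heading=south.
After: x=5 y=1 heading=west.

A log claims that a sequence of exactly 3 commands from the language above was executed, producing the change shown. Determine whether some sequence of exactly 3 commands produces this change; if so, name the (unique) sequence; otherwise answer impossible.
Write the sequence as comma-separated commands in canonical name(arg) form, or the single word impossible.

face(W), move(1), move(1)

key: running move(1) before face(W) would end elsewhere — order is forced
from: x=7 y=1 heading=south
[1] after face(W): x=7 y=1 heading=west
[2] after move(1): x=6 y=1 heading=west
[3] after move(1): x=5 y=1 heading=west
no rival 3-sequence matches.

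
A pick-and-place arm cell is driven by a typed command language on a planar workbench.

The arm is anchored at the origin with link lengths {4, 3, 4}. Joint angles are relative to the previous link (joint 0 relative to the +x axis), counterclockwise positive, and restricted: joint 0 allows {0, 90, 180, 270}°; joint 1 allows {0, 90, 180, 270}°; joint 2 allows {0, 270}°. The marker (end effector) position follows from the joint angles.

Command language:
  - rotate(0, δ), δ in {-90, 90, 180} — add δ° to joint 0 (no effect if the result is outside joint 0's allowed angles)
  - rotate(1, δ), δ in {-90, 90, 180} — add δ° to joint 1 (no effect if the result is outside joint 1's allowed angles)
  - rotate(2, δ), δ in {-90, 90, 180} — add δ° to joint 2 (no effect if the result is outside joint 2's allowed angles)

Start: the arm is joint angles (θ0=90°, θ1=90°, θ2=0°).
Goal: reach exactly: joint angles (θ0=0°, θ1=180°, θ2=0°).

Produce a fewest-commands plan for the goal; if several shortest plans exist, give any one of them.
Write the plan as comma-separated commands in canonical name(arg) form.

start: joint angles (θ0=90°, θ1=90°, θ2=0°)
t=1 rotate(0, -90) ⇒ joint angles (θ0=0°, θ1=90°, θ2=0°)
t=2 rotate(1, 90) ⇒ joint angles (θ0=0°, θ1=180°, θ2=0°)
shorter routes all fall short; 2 is best.

rotate(0, -90), rotate(1, 90)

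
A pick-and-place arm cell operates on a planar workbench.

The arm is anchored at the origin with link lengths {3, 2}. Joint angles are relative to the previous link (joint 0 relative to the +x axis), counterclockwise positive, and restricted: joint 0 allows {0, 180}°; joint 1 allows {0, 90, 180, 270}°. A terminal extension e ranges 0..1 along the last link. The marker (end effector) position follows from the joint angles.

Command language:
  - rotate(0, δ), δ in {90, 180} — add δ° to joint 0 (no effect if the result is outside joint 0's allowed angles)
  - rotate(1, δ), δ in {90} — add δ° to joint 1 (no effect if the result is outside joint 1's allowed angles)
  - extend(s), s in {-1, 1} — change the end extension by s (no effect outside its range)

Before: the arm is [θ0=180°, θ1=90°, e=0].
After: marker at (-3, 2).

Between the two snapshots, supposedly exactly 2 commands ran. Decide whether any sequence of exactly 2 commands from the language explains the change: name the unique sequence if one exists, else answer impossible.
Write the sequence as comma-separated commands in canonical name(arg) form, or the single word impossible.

rotate(1, 90), rotate(1, 90)

t0: [θ0=180°, θ1=90°, e=0]
[1] after rotate(1, 90): [θ0=180°, θ1=180°, e=0]
[2] after rotate(1, 90): [θ0=180°, θ1=270°, e=0]
no rival 2-sequence matches.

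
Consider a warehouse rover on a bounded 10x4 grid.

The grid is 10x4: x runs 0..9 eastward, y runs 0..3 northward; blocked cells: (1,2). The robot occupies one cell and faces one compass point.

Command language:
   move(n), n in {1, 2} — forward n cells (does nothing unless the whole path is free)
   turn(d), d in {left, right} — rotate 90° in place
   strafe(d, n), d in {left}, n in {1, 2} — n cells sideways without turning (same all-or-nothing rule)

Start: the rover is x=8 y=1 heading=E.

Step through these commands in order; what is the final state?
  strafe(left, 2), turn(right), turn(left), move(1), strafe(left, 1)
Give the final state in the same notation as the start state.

begin: x=8 y=1 heading=E
1. strafe(left, 2) → x=8 y=3 heading=E
2. turn(right) → x=8 y=3 heading=S
3. turn(left) → x=8 y=3 heading=E
4. move(1) → x=9 y=3 heading=E
5. strafe(left, 1) → x=9 y=3 heading=E

x=9 y=3 heading=E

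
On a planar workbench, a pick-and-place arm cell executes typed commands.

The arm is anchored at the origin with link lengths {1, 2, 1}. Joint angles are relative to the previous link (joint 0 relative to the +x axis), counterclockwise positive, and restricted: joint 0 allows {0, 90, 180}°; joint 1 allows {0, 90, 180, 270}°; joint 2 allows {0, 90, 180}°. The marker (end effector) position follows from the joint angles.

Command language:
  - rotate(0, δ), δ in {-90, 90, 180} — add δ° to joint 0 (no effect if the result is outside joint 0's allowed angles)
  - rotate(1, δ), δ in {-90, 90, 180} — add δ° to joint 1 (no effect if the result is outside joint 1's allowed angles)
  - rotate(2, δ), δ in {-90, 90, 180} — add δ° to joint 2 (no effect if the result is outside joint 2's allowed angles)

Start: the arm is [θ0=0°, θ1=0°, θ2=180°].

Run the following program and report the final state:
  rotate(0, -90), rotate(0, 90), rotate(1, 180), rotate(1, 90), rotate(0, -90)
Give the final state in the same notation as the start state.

[θ0=0°, θ1=270°, θ2=180°]

initial: [θ0=0°, θ1=0°, θ2=180°]
1. rotate(0, -90) → [θ0=0°, θ1=0°, θ2=180°]
2. rotate(0, 90) → [θ0=90°, θ1=0°, θ2=180°]
3. rotate(1, 180) → [θ0=90°, θ1=180°, θ2=180°]
4. rotate(1, 90) → [θ0=90°, θ1=270°, θ2=180°]
5. rotate(0, -90) → [θ0=0°, θ1=270°, θ2=180°]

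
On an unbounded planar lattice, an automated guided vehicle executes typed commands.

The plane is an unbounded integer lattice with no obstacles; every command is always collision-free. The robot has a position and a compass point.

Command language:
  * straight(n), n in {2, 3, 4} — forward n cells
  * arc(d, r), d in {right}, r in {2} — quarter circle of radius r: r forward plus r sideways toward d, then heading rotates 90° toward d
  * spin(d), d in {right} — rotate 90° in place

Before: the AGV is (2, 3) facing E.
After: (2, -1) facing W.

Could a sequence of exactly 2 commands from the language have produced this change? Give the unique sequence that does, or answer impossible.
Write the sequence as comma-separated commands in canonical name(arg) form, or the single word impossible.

arc(right, 2), arc(right, 2)

key: cell and facing (now W) both changed — the 2 commands mix motion and turning
from: (2, 3) facing E
t=1 arc(right, 2) ⇒ (4, 1) facing S
t=2 arc(right, 2) ⇒ (2, -1) facing W
uniquely the one of 25 2-step routes that fits.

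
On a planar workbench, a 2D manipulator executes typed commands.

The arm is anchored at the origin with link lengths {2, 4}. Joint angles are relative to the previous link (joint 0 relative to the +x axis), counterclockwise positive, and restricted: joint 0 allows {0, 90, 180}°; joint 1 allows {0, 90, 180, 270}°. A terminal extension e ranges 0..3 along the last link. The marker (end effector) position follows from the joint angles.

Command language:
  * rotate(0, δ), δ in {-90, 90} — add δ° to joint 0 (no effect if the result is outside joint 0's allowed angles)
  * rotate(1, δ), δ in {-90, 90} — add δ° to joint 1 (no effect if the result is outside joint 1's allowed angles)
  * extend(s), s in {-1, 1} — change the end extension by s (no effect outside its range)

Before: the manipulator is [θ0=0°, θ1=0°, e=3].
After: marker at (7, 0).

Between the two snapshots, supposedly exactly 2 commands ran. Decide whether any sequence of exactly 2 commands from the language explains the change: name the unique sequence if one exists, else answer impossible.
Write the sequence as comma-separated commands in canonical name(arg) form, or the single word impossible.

extend(-1), extend(-1)

start: [θ0=0°, θ1=0°, e=3]
1. extend(-1) → [θ0=0°, θ1=0°, e=2]
2. extend(-1) → [θ0=0°, θ1=0°, e=1]
uniquely the one of 36 2-step routes that fits.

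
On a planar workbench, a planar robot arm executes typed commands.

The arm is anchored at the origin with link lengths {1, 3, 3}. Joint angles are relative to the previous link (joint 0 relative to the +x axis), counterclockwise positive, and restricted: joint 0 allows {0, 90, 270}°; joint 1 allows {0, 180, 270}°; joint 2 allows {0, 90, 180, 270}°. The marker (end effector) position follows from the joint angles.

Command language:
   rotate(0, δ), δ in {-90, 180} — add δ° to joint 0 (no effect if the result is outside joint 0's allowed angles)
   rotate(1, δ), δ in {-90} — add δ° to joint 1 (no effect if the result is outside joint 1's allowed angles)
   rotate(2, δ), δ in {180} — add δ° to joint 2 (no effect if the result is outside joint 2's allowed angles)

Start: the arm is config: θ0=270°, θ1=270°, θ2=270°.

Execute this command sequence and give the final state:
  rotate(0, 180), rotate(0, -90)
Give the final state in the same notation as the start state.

from: config: θ0=270°, θ1=270°, θ2=270°
step 1 (rotate(0, 180)): config: θ0=90°, θ1=270°, θ2=270°
step 2 (rotate(0, -90)): config: θ0=0°, θ1=270°, θ2=270°

config: θ0=0°, θ1=270°, θ2=270°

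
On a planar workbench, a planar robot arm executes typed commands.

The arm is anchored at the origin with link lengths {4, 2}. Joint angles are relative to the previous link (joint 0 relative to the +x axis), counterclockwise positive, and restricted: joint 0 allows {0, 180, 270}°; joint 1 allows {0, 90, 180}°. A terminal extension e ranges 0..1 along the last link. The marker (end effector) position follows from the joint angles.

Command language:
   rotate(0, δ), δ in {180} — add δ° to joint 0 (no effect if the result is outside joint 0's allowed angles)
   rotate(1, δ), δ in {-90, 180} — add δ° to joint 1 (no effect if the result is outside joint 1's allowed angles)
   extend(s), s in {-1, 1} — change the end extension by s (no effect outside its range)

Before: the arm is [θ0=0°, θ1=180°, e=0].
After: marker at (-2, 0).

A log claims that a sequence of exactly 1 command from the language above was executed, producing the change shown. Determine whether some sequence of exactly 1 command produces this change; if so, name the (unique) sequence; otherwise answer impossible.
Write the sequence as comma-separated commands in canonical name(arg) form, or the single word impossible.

rotate(0, 180)

t0: [θ0=0°, θ1=180°, e=0]
step 1 (rotate(0, 180)): [θ0=180°, θ1=180°, e=0]
uniquely the one of 5 1-step routes that fits.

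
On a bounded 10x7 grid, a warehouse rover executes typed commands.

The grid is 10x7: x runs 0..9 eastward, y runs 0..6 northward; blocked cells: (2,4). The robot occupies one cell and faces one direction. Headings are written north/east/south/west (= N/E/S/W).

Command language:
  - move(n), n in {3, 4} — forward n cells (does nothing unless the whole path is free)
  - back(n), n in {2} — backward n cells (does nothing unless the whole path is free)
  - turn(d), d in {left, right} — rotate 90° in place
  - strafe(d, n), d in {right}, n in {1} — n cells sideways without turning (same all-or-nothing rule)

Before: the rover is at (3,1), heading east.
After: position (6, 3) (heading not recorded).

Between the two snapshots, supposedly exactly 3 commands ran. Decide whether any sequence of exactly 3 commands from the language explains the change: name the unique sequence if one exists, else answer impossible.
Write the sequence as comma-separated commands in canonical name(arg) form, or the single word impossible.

move(3), turn(right), back(2)

key: order matters: swapping move(3) and back(2) lands elsewhere
begin: at (3,1), heading east
1. move(3) → at (6,1), heading east
2. turn(right) → at (6,1), heading south
3. back(2) → at (6,3), heading south
no rival 3-sequence matches.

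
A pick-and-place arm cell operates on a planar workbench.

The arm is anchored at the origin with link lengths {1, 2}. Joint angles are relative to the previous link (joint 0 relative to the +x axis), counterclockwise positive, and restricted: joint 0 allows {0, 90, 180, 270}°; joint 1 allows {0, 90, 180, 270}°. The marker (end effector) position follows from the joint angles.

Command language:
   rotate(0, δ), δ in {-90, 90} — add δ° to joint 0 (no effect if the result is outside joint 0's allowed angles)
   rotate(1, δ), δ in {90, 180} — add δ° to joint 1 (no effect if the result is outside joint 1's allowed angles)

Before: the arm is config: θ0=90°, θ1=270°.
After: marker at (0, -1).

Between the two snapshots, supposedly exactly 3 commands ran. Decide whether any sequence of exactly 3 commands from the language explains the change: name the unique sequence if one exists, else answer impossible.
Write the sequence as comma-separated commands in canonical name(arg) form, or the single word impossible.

begin: config: θ0=90°, θ1=270°
step 1 (rotate(1, 90)): config: θ0=90°, θ1=0°
step 2 (rotate(1, 90)): config: θ0=90°, θ1=90°
step 3 (rotate(1, 90)): config: θ0=90°, θ1=180°
all 64 alternatives checked — unique.

rotate(1, 90), rotate(1, 90), rotate(1, 90)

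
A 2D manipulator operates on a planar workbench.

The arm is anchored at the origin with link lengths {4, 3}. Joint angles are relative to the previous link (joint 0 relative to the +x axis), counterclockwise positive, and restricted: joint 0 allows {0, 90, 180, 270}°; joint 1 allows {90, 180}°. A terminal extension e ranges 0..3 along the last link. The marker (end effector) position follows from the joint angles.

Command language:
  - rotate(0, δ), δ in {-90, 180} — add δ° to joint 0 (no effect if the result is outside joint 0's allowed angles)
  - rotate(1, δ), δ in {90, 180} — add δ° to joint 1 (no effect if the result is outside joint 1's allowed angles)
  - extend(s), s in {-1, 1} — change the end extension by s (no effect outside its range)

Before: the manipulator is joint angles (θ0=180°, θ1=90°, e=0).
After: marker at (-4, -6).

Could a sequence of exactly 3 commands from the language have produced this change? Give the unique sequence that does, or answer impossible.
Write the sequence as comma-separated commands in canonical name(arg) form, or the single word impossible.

start: joint angles (θ0=180°, θ1=90°, e=0)
[1] after extend(1): joint angles (θ0=180°, θ1=90°, e=1)
[2] after extend(1): joint angles (θ0=180°, θ1=90°, e=2)
[3] after extend(1): joint angles (θ0=180°, θ1=90°, e=3)
no rival 3-sequence matches.

extend(1), extend(1), extend(1)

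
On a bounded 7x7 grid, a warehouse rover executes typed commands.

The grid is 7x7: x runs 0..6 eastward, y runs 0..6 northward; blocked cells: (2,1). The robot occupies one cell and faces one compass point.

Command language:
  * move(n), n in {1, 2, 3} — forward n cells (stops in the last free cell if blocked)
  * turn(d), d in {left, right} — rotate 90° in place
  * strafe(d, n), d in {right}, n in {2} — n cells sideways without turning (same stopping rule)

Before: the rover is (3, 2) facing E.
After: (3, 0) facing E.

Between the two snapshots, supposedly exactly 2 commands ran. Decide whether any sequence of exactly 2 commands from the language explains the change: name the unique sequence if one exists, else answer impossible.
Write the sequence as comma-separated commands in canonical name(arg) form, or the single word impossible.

key: heading stays E — no command in the sequence turns
begin: (3, 2) facing E
t=1 strafe(right, 2) ⇒ (3, 0) facing E
t=2 strafe(right, 2) ⇒ (3, 0) facing E
all 36 alternatives checked — unique.

strafe(right, 2), strafe(right, 2)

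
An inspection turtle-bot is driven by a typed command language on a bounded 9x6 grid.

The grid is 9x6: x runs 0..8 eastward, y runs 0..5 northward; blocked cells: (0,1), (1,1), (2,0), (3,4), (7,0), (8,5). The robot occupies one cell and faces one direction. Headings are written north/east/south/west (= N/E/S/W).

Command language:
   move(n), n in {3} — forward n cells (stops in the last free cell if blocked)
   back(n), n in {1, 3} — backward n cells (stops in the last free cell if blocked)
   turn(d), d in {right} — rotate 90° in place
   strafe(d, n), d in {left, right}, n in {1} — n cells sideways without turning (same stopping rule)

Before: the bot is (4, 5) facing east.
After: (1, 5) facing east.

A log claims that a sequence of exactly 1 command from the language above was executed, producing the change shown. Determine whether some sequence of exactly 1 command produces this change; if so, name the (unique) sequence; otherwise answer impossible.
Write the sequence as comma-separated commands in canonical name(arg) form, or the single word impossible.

back(3)

key: still facing E — the one step turns nothing
initial: (4, 5) facing east
step 1 (back(3)): (1, 5) facing east
uniquely the one of 6 1-step routes that fits.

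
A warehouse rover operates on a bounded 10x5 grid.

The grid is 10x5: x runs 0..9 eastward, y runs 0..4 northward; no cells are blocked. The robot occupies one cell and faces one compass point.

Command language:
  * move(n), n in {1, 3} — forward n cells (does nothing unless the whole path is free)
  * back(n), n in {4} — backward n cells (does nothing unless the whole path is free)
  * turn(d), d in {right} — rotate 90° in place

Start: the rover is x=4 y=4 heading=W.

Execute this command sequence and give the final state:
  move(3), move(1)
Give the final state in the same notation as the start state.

x=0 y=4 heading=W

start: x=4 y=4 heading=W
step 1 (move(3)): x=1 y=4 heading=W
step 2 (move(1)): x=0 y=4 heading=W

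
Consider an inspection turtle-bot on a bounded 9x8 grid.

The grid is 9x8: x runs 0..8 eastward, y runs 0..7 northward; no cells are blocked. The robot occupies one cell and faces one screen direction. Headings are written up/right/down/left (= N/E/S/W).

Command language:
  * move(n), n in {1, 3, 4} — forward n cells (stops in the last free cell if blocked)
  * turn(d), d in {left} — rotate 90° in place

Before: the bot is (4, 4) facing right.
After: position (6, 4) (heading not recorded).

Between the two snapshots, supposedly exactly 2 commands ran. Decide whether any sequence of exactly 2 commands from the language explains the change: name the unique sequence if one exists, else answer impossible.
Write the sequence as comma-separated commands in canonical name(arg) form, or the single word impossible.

t0: (4, 4) facing right
1. move(1) → (5, 4) facing right
2. move(1) → (6, 4) facing right
uniquely the one of 16 2-step routes that fits.

move(1), move(1)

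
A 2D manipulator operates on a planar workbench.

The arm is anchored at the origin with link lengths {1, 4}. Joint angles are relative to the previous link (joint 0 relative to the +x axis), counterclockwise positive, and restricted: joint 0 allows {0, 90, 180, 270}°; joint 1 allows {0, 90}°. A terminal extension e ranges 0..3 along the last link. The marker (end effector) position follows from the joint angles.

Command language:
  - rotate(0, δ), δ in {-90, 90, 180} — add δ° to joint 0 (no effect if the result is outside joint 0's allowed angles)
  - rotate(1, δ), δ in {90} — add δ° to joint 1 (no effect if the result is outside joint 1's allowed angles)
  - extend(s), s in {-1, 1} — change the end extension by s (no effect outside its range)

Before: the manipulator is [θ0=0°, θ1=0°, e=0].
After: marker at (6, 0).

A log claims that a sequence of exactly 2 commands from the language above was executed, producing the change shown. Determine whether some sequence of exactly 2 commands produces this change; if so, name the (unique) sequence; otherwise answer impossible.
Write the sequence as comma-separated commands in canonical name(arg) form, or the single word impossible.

key: order matters: swapping extend(-1) and extend(1) lands elsewhere
from: [θ0=0°, θ1=0°, e=0]
t=1 extend(-1) ⇒ [θ0=0°, θ1=0°, e=0]
t=2 extend(1) ⇒ [θ0=0°, θ1=0°, e=1]
no rival 2-sequence matches.

extend(-1), extend(1)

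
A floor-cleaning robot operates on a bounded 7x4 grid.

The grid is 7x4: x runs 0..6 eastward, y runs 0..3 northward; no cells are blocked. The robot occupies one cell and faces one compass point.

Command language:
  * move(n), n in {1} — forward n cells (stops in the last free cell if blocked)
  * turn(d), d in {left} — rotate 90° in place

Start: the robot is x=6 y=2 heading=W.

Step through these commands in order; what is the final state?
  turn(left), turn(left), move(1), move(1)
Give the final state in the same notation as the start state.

t0: x=6 y=2 heading=W
step 1 (turn(left)): x=6 y=2 heading=S
step 2 (turn(left)): x=6 y=2 heading=E
step 3 (move(1)): x=6 y=2 heading=E
step 4 (move(1)): x=6 y=2 heading=E

x=6 y=2 heading=E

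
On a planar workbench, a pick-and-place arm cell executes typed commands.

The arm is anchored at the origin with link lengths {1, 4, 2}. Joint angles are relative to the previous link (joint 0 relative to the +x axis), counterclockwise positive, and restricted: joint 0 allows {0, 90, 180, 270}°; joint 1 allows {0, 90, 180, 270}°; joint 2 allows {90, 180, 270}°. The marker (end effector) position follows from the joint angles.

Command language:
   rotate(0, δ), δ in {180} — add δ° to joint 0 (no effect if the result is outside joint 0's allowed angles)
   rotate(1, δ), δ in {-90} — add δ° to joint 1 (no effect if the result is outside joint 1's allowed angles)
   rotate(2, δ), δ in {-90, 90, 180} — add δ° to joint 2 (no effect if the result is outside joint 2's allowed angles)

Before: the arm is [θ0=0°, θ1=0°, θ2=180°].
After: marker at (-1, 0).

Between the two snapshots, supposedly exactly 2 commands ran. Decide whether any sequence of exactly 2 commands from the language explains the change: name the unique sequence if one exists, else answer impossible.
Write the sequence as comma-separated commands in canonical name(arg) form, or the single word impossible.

rotate(1, -90), rotate(1, -90)

from: [θ0=0°, θ1=0°, θ2=180°]
step 1 (rotate(1, -90)): [θ0=0°, θ1=270°, θ2=180°]
step 2 (rotate(1, -90)): [θ0=0°, θ1=180°, θ2=180°]
all 25 alternatives checked — unique.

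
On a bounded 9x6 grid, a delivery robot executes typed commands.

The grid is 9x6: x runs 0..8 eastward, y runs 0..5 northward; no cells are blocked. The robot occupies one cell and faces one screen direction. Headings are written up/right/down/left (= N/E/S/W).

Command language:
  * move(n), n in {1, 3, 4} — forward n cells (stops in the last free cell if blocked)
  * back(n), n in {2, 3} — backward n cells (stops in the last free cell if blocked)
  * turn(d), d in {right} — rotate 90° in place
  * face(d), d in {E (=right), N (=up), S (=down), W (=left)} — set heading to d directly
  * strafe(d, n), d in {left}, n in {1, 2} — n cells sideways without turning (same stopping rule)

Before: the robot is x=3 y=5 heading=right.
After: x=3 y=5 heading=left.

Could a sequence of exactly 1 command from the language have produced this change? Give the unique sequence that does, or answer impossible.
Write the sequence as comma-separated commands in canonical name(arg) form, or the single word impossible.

key: (3,5) unchanged — the single command moves nothing
from: x=3 y=5 heading=right
t=1 face(W) ⇒ x=3 y=5 heading=left
no rival 1-sequence matches.

face(W)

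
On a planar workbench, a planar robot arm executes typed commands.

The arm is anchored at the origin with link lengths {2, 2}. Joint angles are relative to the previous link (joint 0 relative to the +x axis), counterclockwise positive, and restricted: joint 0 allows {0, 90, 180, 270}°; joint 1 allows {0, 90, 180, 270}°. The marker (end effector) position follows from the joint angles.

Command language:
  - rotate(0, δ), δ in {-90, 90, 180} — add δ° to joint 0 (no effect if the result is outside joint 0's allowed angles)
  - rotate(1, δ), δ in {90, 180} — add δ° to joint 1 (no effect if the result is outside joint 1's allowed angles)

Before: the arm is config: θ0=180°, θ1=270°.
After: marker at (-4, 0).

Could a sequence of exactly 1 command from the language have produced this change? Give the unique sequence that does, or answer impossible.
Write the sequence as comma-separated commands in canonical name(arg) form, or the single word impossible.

begin: config: θ0=180°, θ1=270°
step 1 (rotate(1, 90)): config: θ0=180°, θ1=0°
all 5 alternatives checked — unique.

rotate(1, 90)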